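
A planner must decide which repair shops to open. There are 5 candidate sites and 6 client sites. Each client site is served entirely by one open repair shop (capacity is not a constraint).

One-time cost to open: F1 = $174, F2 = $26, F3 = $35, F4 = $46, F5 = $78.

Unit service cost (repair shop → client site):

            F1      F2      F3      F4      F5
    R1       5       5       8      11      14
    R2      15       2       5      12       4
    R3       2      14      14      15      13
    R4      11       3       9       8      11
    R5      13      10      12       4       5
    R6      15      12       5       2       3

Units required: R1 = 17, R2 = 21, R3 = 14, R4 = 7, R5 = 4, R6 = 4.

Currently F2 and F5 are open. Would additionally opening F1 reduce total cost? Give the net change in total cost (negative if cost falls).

Current service cost with {F2, F5}: 362.
Adding F1: each client site re-picks its cheapest; new service cost 208, saving 154.
Extra fixed cost: 174. Net change = 174 − 154 = 20.
(Totals: 466 → 486.)

No — net change +20 (cost rises by 20).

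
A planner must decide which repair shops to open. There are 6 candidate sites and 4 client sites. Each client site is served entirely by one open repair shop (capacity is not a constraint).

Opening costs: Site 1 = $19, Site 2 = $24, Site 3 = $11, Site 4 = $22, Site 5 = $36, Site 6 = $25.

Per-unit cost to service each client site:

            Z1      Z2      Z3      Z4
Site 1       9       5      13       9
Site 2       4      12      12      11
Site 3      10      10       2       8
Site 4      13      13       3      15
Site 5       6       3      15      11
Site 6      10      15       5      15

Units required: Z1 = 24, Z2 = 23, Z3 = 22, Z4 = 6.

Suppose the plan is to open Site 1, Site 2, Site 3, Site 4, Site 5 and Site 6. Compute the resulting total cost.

Total cost: 394

Each client site is assigned to its cheapest site among the open ones.
{Site 1, Site 2, Site 3, Site 4, Site 5, Site 6}: Z1→Site 2 4·24=96, Z2→Site 5 3·23=69, Z3→Site 3 2·22=44, Z4→Site 3 8·6=48. Service 257; fixed 137; total 394.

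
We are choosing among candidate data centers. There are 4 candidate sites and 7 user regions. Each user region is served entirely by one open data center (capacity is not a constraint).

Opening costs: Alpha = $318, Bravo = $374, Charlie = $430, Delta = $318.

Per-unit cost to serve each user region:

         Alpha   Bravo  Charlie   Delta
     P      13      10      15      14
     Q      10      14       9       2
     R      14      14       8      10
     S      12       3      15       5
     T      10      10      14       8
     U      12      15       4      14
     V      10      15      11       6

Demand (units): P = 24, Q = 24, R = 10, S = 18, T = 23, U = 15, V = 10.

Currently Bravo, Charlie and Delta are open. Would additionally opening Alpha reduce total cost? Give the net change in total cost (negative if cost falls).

No — net change +318 (cost rises by 318).

Current service cost with {Bravo, Charlie, Delta}: 726.
Adding Alpha: each user region re-picks its cheapest; new service cost 726, saving 0.
Extra fixed cost: 318. Net change = 318 − 0 = 318.
(Totals: 1848 → 2166.)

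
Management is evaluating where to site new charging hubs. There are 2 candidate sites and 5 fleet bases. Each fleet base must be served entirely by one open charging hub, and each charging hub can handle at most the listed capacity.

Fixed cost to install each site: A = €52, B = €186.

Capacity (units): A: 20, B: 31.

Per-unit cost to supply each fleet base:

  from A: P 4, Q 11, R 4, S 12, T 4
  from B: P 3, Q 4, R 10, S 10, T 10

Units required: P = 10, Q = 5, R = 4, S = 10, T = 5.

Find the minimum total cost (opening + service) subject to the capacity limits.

Minimum total cost: 424

Open {A, B}: P→B 3·10=30, Q→B 4·5=20, R→A 4·4=16, S→B 10·10=100, T→A 4·5=20.
Loads: A carries 9/20, B carries 25/31. Service 186; fixed 238; total 424.
Next best feasible plan costs 434.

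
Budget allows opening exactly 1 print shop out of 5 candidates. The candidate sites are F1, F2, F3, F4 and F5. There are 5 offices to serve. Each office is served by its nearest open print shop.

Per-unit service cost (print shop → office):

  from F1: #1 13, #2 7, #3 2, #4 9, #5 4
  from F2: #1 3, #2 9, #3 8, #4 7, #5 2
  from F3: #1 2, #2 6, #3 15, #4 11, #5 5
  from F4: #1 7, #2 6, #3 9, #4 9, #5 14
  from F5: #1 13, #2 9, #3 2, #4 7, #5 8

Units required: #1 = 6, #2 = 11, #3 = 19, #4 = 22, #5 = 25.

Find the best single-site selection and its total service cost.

With exactly 1 open, each office uses its cheapest among the chosen.
{F2}: #1→F2 3·6=18, #2→F2 9·11=99, #3→F2 8·19=152, #4→F2 7·22=154, #5→F2 2·25=50. Service cost 473.
{F1}: service cost 491
{F5}: service cost 569
Among all 5 size-1 choices, {F2} is lowest.

Choose F2 only; total service cost 473.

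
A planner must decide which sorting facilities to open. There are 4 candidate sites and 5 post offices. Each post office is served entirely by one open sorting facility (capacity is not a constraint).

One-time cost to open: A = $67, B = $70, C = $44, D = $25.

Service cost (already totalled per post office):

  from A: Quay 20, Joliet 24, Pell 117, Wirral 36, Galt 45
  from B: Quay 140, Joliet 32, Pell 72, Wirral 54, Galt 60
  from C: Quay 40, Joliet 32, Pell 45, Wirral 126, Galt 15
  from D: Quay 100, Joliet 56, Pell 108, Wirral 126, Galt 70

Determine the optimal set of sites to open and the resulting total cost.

For any fixed open set, each post office goes to its cheapest open site; total = fixed + service.
{A, C}: Quay→A 20, Joliet→A 24, Pell→C 45, Wirral→A 36, Galt→C 15. Service 140; fixed 111; total 251.
{A, C, D}: service 140 + fixed 136 = 276
{B, C}: Quay→C 40, Joliet→B 32, Pell→C 45, Wirral→B 54, Galt→C 15. Service 186; fixed 114; total 300.
{A, B, C, D}: Quay→A 20, Joliet→A 24, Pell→C 45, Wirral→A 36, Galt→C 15. Service 140; fixed 206; total 346.
No other subset beats 251.

Open A and C; minimum total cost 251.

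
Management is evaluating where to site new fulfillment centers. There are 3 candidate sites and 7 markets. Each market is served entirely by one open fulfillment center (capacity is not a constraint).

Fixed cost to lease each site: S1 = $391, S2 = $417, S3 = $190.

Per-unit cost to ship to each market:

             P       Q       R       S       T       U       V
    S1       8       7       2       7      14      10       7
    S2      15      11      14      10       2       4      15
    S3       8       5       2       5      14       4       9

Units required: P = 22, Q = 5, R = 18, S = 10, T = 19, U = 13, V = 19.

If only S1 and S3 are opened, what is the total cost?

Each market is assigned to its cheapest site among the open ones.
{S1, S3}: P→S1 8·22=176, Q→S3 5·5=25, R→S1 2·18=36, S→S3 5·10=50, T→S1 14·19=266, U→S3 4·13=52, V→S1 7·19=133. Service 738; fixed 581; total 1319.

Total cost: 1319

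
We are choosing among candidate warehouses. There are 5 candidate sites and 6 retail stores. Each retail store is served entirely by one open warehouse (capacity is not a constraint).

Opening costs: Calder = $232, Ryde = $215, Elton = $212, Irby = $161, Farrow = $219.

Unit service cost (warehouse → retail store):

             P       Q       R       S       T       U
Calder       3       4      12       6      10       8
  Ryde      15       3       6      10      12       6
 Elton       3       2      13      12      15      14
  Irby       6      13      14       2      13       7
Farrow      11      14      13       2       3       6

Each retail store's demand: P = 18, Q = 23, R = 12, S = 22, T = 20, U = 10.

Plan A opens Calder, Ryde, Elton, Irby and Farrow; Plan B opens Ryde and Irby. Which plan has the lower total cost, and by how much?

Plan B is cheaper by 406.

Plan A: {Calder, Ryde, Elton, Irby, Farrow}: P→Calder 3·18=54, Q→Elton 2·23=46, R→Ryde 6·12=72, S→Irby 2·22=44, T→Farrow 3·20=60, U→Ryde 6·10=60. Service 336; fixed 1039; total 1375.
Plan B: {Ryde, Irby}: P→Irby 6·18=108, Q→Ryde 3·23=69, R→Ryde 6·12=72, S→Irby 2·22=44, T→Ryde 12·20=240, U→Ryde 6·10=60. Service 593; fixed 376; total 969.
Difference: |1375 − 969| = 406.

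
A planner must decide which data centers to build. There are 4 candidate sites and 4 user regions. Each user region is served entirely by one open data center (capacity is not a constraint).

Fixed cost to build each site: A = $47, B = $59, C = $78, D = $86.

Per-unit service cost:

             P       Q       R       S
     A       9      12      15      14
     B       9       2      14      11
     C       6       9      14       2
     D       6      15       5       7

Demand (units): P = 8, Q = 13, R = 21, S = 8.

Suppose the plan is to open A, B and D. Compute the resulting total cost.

Total cost: 427

Each user region is assigned to its cheapest site among the open ones.
{A, B, D}: P→D 6·8=48, Q→B 2·13=26, R→D 5·21=105, S→D 7·8=56. Service 235; fixed 192; total 427.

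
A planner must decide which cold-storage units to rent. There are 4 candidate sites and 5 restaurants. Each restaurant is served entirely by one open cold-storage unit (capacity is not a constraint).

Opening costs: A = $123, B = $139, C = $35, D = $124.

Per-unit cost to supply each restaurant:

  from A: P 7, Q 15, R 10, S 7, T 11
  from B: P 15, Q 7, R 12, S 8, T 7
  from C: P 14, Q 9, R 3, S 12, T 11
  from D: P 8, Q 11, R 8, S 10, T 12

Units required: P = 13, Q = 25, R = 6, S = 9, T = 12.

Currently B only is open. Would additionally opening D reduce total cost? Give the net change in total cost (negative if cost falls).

No — net change +9 (cost rises by 9).

Current service cost with {B}: 598.
Adding D: each restaurant re-picks its cheapest; new service cost 483, saving 115.
Extra fixed cost: 124. Net change = 124 − 115 = 9.
(Totals: 737 → 746.)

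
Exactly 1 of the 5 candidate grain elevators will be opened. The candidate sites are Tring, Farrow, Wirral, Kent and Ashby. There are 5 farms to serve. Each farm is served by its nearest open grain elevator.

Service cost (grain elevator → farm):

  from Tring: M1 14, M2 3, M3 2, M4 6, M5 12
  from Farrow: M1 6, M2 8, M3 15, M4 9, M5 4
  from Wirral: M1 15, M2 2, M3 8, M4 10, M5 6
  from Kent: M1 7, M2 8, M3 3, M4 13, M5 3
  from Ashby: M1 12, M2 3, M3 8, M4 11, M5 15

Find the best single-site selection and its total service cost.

Choose Kent only; total service cost 34.

With exactly 1 open, each farm uses its cheapest among the chosen.
{Kent}: M1→Kent 7, M2→Kent 8, M3→Kent 3, M4→Kent 13, M5→Kent 3. Service cost 34.
{Tring}: service cost 37
{Wirral}: service cost 41
Among all 5 size-1 choices, {Kent} is lowest.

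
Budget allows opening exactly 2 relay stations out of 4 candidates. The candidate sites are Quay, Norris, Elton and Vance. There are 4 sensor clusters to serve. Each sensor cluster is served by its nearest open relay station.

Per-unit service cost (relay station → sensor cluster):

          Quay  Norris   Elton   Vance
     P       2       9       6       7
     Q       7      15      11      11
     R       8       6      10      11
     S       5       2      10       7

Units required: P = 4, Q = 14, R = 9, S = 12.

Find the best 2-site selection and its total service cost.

With exactly 2 open, each sensor cluster uses its cheapest among the chosen.
{Quay, Norris}: P→Quay 2·4=8, Q→Quay 7·14=98, R→Norris 6·9=54, S→Norris 2·12=24. Service cost 184.
{Quay, Elton}: service cost 238
{Quay, Vance}: service cost 238
Among all 6 size-2 choices, {Quay, Norris} is lowest.

Choose Quay and Norris; total service cost 184.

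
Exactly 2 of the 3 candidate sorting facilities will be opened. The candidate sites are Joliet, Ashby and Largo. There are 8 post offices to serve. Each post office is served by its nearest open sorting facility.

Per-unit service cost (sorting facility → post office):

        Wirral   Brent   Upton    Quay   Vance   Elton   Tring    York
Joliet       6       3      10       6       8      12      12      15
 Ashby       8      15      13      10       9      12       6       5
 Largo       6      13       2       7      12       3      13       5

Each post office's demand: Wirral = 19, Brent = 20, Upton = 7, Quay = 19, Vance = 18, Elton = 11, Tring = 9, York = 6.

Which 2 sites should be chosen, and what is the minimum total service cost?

With exactly 2 open, each post office uses its cheapest among the chosen.
{Joliet, Largo}: Wirral→Joliet 6·19=114, Brent→Joliet 3·20=60, Upton→Largo 2·7=14, Quay→Joliet 6·19=114, Vance→Joliet 8·18=144, Elton→Largo 3·11=33, Tring→Joliet 12·9=108, York→Largo 5·6=30. Service cost 617.
{Joliet, Ashby}: service cost 718
{Ashby, Largo}: service cost 800
Among all 3 size-2 choices, {Joliet, Largo} is lowest.

Choose Joliet and Largo; total service cost 617.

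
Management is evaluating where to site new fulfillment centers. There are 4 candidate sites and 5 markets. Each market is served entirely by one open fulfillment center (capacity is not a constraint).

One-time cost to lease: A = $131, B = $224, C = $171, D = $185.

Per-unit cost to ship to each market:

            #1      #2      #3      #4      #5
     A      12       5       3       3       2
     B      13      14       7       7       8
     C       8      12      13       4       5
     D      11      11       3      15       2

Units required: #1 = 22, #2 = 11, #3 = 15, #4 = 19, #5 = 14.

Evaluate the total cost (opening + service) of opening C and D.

Total cost: 802

Each market is assigned to its cheapest site among the open ones.
{C, D}: #1→C 8·22=176, #2→D 11·11=121, #3→D 3·15=45, #4→C 4·19=76, #5→D 2·14=28. Service 446; fixed 356; total 802.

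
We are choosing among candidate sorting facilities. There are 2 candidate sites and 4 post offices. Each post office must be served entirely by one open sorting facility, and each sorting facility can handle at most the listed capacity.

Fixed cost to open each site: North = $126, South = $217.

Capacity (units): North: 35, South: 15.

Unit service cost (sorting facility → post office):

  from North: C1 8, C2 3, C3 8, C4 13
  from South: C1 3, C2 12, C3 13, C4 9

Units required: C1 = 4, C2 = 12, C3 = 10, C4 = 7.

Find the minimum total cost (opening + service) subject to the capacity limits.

Minimum total cost: 365

Open {North}: C1→North 8·4=32, C2→North 3·12=36, C3→North 8·10=80, C4→North 13·7=91.
Loads: North carries 33/35. Service 239; fixed 126; total 365.
Next best feasible plan costs 534.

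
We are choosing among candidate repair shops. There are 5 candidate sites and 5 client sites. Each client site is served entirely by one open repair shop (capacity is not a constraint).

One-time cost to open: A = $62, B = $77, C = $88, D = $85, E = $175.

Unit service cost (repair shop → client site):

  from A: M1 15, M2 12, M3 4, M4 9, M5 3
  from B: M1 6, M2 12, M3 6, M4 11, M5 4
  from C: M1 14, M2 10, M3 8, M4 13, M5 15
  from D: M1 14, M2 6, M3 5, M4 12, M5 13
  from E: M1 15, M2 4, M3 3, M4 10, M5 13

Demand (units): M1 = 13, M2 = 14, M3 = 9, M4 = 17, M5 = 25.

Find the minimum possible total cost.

Minimum total cost: 649

For any fixed open set, each client site goes to its cheapest open site; total = fixed + service.
{A, B}: M1→B 6·13=78, M2→A 12·14=168, M3→A 4·9=36, M4→A 9·17=153, M5→A 3·25=75. Service 510; fixed 139; total 649.
{A, B, D}: M1→B 6·13=78, M2→D 6·14=84, M3→A 4·9=36, M4→A 9·17=153, M5→A 3·25=75. Service 426; fixed 224; total 650.
{B, D}: service 494 + fixed 162 = 656
{A, B, C, D, E}: service 389 + fixed 487 = 876
No other subset beats 649.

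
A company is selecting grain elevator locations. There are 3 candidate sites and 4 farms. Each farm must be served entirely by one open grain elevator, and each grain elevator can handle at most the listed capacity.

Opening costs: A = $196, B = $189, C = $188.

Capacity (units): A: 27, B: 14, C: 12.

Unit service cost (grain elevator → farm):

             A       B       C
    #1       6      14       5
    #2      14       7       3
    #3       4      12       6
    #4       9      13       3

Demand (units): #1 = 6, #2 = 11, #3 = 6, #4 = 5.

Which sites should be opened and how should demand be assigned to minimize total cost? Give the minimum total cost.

Minimum total cost: 522

Open {A, C}: #1→A 6·6=36, #2→C 3·11=33, #3→A 4·6=24, #4→A 9·5=45.
Loads: A carries 17/27, C carries 11/12. Service 138; fixed 384; total 522.
Next best feasible plan costs 567.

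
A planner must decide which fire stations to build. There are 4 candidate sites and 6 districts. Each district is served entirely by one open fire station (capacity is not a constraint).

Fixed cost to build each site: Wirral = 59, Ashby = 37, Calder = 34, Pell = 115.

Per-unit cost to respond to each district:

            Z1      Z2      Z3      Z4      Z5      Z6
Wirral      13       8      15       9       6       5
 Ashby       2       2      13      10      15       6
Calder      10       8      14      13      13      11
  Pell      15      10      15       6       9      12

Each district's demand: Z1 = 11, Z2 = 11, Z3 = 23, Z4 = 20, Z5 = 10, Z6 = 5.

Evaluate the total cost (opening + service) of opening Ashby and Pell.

Each district is assigned to its cheapest site among the open ones.
{Ashby, Pell}: Z1→Ashby 2·11=22, Z2→Ashby 2·11=22, Z3→Ashby 13·23=299, Z4→Pell 6·20=120, Z5→Pell 9·10=90, Z6→Ashby 6·5=30. Service 583; fixed 152; total 735.

Total cost: 735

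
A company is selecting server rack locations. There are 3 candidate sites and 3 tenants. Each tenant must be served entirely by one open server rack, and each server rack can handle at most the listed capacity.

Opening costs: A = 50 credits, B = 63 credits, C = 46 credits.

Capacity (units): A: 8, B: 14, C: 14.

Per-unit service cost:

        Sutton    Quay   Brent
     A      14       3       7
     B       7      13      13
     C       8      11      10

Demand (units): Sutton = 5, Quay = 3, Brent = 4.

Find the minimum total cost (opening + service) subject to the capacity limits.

Open {C}: Sutton→C 8·5=40, Quay→C 11·3=33, Brent→C 10·4=40.
Loads: C carries 12/14. Service 113; fixed 46; total 159.
Next best feasible plan costs 173.

Minimum total cost: 159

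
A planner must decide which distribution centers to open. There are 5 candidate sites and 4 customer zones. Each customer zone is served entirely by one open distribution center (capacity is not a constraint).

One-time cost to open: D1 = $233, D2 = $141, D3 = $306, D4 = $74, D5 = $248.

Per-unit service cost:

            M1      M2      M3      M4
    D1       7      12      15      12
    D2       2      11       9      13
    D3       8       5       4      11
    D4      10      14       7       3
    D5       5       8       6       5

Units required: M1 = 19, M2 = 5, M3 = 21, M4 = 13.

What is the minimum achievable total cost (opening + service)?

For any fixed open set, each customer zone goes to its cheapest open site; total = fixed + service.
{D2, D4}: M1→D2 2·19=38, M2→D2 11·5=55, M3→D4 7·21=147, M4→D4 3·13=39. Service 279; fixed 215; total 494.
{D4}: service 446 + fixed 74 = 520
{D5}: M1→D5 5·19=95, M2→D5 8·5=40, M3→D5 6·21=126, M4→D5 5·13=65. Service 326; fixed 248; total 574.
{D1, D2, D3, D4, D5}: M1→D2 2·19=38, M2→D3 5·5=25, M3→D3 4·21=84, M4→D4 3·13=39. Service 186; fixed 1002; total 1188.
No other subset beats 494.

Minimum total cost: 494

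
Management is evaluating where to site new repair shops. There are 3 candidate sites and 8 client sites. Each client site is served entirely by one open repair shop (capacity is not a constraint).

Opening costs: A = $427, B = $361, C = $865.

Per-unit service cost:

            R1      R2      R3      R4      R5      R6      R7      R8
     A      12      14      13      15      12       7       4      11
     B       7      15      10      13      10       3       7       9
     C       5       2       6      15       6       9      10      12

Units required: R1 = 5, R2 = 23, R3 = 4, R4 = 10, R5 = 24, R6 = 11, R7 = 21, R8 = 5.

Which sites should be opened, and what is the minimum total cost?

For any fixed open set, each client site goes to its cheapest open site; total = fixed + service.
{B}: R1→B 7·5=35, R2→B 15·23=345, R3→B 10·4=40, R4→B 13·10=130, R5→B 10·24=240, R6→B 3·11=33, R7→B 7·21=147, R8→B 9·5=45. Service 1015; fixed 361; total 1376.
{A}: R1→A 12·5=60, R2→A 14·23=322, R3→A 13·4=52, R4→A 15·10=150, R5→A 12·24=288, R6→A 7·11=77, R7→A 4·21=84, R8→A 11·5=55. Service 1088; fixed 427; total 1515.
{C}: service 758 + fixed 865 = 1623
{A, B, C}: service 531 + fixed 1653 = 2184
No other subset beats 1376.

Open B only; minimum total cost 1376.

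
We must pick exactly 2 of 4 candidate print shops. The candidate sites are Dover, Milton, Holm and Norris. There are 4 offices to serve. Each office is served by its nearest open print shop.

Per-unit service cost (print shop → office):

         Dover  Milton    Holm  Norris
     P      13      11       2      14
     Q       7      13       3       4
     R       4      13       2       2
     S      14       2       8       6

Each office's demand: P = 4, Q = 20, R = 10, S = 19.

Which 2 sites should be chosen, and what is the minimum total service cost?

Choose Milton and Holm; total service cost 126.

With exactly 2 open, each office uses its cheapest among the chosen.
{Milton, Holm}: P→Holm 2·4=8, Q→Holm 3·20=60, R→Holm 2·10=20, S→Milton 2·19=38. Service cost 126.
{Milton, Norris}: service cost 182
{Holm, Norris}: service cost 202
Among all 6 size-2 choices, {Milton, Holm} is lowest.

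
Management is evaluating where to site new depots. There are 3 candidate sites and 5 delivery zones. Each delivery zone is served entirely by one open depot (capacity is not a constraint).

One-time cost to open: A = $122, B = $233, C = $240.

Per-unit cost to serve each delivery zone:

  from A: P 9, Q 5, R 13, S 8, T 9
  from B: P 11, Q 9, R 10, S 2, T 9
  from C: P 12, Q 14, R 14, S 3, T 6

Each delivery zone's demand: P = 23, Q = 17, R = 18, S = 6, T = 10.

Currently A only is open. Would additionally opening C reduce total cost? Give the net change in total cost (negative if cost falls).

No — net change +180 (cost rises by 180).

Current service cost with {A}: 664.
Adding C: each delivery zone re-picks its cheapest; new service cost 604, saving 60.
Extra fixed cost: 240. Net change = 240 − 60 = 180.
(Totals: 786 → 966.)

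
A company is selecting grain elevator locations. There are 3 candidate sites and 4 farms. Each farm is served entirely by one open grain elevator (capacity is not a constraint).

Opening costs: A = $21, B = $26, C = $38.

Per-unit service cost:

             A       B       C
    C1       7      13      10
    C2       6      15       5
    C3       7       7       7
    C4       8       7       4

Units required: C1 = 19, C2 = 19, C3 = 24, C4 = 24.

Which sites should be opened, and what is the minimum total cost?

For any fixed open set, each farm goes to its cheapest open site; total = fixed + service.
{A, C}: C1→A 7·19=133, C2→C 5·19=95, C3→A 7·24=168, C4→C 4·24=96. Service 492; fixed 59; total 551.
{A, B, C}: service 492 + fixed 85 = 577
{C}: service 549 + fixed 38 = 587
{A}: C1→A 7·19=133, C2→A 6·19=114, C3→A 7·24=168, C4→A 8·24=192. Service 607; fixed 21; total 628.
No other subset beats 551.

Open A and C; minimum total cost 551.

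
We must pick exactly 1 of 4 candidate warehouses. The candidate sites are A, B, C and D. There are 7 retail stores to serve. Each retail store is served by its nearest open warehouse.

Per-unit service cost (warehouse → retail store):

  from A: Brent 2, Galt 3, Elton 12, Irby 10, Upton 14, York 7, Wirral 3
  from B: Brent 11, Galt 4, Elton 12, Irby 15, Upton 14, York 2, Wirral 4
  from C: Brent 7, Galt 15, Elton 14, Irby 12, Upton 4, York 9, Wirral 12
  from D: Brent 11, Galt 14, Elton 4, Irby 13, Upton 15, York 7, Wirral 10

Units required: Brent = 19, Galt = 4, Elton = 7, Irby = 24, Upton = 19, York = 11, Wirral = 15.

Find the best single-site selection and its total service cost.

With exactly 1 open, each retail store uses its cheapest among the chosen.
{A}: Brent→A 2·19=38, Galt→A 3·4=12, Elton→A 12·7=84, Irby→A 10·24=240, Upton→A 14·19=266, York→A 7·11=77, Wirral→A 3·15=45. Service cost 762.
{C}: service cost 934
{B}: service cost 1017
Among all 4 size-1 choices, {A} is lowest.

Choose A only; total service cost 762.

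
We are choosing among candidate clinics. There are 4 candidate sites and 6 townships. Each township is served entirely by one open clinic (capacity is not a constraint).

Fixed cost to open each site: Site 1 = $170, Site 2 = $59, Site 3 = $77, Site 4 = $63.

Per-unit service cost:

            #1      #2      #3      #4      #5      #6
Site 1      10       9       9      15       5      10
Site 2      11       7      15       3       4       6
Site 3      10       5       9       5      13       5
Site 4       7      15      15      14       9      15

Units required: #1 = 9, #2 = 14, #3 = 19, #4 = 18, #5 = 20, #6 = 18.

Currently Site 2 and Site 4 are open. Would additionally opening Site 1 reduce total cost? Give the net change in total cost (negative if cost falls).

Current service cost with {Site 2, Site 4}: 688.
Adding Site 1: each township re-picks its cheapest; new service cost 574, saving 114.
Extra fixed cost: 170. Net change = 170 − 114 = 56.
(Totals: 810 → 866.)

No — net change +56 (cost rises by 56).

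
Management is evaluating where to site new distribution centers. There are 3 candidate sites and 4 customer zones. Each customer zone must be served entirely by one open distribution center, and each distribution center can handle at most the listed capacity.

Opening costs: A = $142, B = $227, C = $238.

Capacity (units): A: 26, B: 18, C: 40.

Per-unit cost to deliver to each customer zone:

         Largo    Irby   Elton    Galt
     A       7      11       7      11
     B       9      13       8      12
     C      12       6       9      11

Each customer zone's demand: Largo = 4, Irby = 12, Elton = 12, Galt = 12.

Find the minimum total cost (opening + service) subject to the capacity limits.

Open {C}: Largo→C 12·4=48, Irby→C 6·12=72, Elton→C 9·12=108, Galt→C 11·12=132.
Loads: C carries 40/40. Service 360; fixed 238; total 598.
Next best feasible plan costs 696.

Minimum total cost: 598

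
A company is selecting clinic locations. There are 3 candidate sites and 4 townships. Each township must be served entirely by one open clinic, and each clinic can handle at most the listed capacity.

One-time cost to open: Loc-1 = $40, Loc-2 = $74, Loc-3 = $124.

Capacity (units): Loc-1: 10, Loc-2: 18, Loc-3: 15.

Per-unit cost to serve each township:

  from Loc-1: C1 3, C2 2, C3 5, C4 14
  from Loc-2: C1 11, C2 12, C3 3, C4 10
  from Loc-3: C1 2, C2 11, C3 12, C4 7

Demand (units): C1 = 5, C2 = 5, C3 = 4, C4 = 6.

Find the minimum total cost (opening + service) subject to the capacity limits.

Minimum total cost: 211

Open {Loc-1, Loc-2}: C1→Loc-1 3·5=15, C2→Loc-1 2·5=10, C3→Loc-2 3·4=12, C4→Loc-2 10·6=60.
Loads: Loc-1 carries 10/10, Loc-2 carries 10/18. Service 97; fixed 114; total 211.
Next best feasible plan costs 246.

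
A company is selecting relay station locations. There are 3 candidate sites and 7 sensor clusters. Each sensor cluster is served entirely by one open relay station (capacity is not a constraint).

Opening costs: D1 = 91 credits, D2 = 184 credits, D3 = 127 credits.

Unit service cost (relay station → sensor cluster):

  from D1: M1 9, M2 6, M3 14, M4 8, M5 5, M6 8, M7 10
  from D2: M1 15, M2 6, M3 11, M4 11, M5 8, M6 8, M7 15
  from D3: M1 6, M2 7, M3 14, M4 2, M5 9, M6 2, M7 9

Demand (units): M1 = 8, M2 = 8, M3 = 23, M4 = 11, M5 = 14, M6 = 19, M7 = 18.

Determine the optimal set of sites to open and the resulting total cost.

Open D3 only; minimum total cost 901.

For any fixed open set, each sensor cluster goes to its cheapest open site; total = fixed + service.
{D3}: M1→D3 6·8=48, M2→D3 7·8=56, M3→D3 14·23=322, M4→D3 2·11=22, M5→D3 9·14=126, M6→D3 2·19=38, M7→D3 9·18=162. Service 774; fixed 127; total 901.
{D1, D3}: service 710 + fixed 218 = 928
{D2, D3}: service 683 + fixed 311 = 994
{D1, D2, D3}: service 641 + fixed 402 = 1043
No other subset beats 901.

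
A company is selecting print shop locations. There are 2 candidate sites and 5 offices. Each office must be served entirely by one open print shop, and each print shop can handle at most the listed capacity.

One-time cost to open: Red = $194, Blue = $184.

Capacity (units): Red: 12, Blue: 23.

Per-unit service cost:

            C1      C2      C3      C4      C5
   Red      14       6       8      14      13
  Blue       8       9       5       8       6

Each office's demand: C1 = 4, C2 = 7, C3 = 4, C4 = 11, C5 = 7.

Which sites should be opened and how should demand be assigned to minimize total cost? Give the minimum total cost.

Open {Red, Blue}: C1→Blue 8·4=32, C2→Red 6·7=42, C3→Red 8·4=32, C4→Blue 8·11=88, C5→Blue 6·7=42.
Loads: Red carries 11/12, Blue carries 22/23. Service 236; fixed 378; total 614.
Next best feasible plan costs 626.

Minimum total cost: 614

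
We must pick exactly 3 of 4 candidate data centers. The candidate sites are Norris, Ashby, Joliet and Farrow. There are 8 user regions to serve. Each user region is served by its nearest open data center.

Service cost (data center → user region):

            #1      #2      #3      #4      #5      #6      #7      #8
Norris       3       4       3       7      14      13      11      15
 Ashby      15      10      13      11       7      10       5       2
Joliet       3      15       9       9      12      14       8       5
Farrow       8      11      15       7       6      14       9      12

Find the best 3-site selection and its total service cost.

Choose Norris, Ashby and Farrow; total service cost 40.

With exactly 3 open, each user region uses its cheapest among the chosen.
{Norris, Ashby, Farrow}: #1→Norris 3, #2→Norris 4, #3→Norris 3, #4→Norris 7, #5→Farrow 6, #6→Ashby 10, #7→Ashby 5, #8→Ashby 2. Service cost 40.
{Norris, Ashby, Joliet}: service cost 41
{Norris, Joliet, Farrow}: service cost 49
Among all 4 size-3 choices, {Norris, Ashby, Farrow} is lowest.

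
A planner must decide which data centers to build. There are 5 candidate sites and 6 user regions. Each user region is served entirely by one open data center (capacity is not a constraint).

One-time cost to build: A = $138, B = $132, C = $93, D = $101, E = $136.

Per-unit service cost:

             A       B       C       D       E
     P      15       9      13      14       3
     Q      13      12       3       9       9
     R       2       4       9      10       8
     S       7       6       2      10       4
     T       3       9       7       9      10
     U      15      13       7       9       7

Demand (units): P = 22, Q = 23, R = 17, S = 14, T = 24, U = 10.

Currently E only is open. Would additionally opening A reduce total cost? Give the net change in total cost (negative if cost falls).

Yes — net change −132 (cost falls by 132).

Current service cost with {E}: 775.
Adding A: each user region re-picks its cheapest; new service cost 505, saving 270.
Extra fixed cost: 138. Net change = 138 − 270 = -132.
(Totals: 911 → 779.)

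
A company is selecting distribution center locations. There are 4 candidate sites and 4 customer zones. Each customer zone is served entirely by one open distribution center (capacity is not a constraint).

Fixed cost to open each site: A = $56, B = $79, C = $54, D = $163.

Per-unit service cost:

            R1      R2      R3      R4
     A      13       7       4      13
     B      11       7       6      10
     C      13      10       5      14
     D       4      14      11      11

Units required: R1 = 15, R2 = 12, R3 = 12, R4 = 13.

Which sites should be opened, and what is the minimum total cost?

Open B only; minimum total cost 530.

For any fixed open set, each customer zone goes to its cheapest open site; total = fixed + service.
{B}: R1→B 11·15=165, R2→B 7·12=84, R3→B 6·12=72, R4→B 10·13=130. Service 451; fixed 79; total 530.
{A}: service 496 + fixed 56 = 552
{A, D}: service 335 + fixed 219 = 554
{A, B, C, D}: service 322 + fixed 352 = 674
No other subset beats 530.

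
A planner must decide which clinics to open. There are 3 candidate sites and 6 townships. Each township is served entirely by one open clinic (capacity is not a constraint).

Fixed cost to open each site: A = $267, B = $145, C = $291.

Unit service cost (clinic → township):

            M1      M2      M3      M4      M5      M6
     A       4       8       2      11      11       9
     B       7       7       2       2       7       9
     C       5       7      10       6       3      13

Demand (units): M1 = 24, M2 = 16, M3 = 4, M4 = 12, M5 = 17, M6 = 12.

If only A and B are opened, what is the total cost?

Total cost: 879

Each township is assigned to its cheapest site among the open ones.
{A, B}: M1→A 4·24=96, M2→B 7·16=112, M3→A 2·4=8, M4→B 2·12=24, M5→B 7·17=119, M6→A 9·12=108. Service 467; fixed 412; total 879.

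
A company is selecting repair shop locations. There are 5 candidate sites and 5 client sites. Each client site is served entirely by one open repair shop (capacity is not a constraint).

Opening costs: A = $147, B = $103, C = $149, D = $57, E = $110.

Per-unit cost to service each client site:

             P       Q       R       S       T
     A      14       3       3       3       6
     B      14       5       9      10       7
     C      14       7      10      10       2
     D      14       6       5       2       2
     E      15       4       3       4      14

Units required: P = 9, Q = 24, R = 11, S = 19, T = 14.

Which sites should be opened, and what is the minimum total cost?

Open D only; minimum total cost 448.

For any fixed open set, each client site goes to its cheapest open site; total = fixed + service.
{D}: P→D 14·9=126, Q→D 6·24=144, R→D 5·11=55, S→D 2·19=38, T→D 2·14=28. Service 391; fixed 57; total 448.
{D, E}: P→D 14·9=126, Q→E 4·24=96, R→E 3·11=33, S→D 2·19=38, T→D 2·14=28. Service 321; fixed 167; total 488.
{A, D}: P→A 14·9=126, Q→A 3·24=72, R→A 3·11=33, S→D 2·19=38, T→D 2·14=28. Service 297; fixed 204; total 501.
{A, B, C, D, E}: P→A 14·9=126, Q→A 3·24=72, R→A 3·11=33, S→D 2·19=38, T→C 2·14=28. Service 297; fixed 566; total 863.
No other subset beats 448.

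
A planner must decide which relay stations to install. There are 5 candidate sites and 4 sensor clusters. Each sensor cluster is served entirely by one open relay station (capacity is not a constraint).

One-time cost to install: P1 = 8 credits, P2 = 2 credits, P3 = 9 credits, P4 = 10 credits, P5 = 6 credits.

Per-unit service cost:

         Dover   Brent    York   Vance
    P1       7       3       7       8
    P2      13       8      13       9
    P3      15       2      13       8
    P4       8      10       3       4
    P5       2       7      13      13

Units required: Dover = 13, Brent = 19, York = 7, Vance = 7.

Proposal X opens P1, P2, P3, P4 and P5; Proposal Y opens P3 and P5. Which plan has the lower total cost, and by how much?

Proposal X: {P1, P2, P3, P4, P5}: Dover→P5 2·13=26, Brent→P3 2·19=38, York→P4 3·7=21, Vance→P4 4·7=28. Service 113; fixed 35; total 148.
Proposal Y: {P3, P5}: Dover→P5 2·13=26, Brent→P3 2·19=38, York→P3 13·7=91, Vance→P3 8·7=56. Service 211; fixed 15; total 226.
Difference: |148 − 226| = 78.

Proposal X is cheaper by 78.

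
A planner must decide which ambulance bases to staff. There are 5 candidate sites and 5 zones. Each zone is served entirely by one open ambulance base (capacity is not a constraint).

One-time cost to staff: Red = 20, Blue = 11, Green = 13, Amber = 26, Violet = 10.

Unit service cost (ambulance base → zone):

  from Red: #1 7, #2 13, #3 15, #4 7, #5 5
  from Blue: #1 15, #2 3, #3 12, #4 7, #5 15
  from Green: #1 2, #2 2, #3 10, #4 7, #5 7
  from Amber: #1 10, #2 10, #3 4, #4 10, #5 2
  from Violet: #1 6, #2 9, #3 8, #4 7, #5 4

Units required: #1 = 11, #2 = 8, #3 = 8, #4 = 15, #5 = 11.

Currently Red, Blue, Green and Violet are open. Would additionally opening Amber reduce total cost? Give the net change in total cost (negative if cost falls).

Yes — net change −28 (cost falls by 28).

Current service cost with {Red, Blue, Green, Violet}: 251.
Adding Amber: each zone re-picks its cheapest; new service cost 197, saving 54.
Extra fixed cost: 26. Net change = 26 − 54 = -28.
(Totals: 305 → 277.)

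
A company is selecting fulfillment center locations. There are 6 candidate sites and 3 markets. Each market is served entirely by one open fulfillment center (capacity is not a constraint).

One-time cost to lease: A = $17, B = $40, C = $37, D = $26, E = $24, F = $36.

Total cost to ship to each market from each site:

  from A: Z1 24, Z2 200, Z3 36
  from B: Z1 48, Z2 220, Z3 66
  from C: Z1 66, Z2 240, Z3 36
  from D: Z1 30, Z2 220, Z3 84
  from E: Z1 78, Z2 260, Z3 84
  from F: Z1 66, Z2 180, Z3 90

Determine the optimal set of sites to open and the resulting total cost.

Open A only; minimum total cost 277.

For any fixed open set, each market goes to its cheapest open site; total = fixed + service.
{A}: Z1→A 24, Z2→A 200, Z3→A 36. Service 260; fixed 17; total 277.
{A, F}: service 240 + fixed 53 = 293
{A, E}: service 260 + fixed 41 = 301
{A, B, C, D, E, F}: service 240 + fixed 180 = 420
No other subset beats 277.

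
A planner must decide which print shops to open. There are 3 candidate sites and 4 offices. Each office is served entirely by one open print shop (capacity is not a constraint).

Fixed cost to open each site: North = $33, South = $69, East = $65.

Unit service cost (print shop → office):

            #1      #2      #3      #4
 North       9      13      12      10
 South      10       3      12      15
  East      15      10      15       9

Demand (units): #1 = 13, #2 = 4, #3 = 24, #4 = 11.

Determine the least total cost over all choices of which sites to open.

For any fixed open set, each office goes to its cheapest open site; total = fixed + service.
{North}: #1→North 9·13=117, #2→North 13·4=52, #3→North 12·24=288, #4→North 10·11=110. Service 567; fixed 33; total 600.
{North, South}: service 527 + fixed 102 = 629
{North, East}: #1→North 9·13=117, #2→East 10·4=40, #3→North 12·24=288, #4→East 9·11=99. Service 544; fixed 98; total 642.
{North, South, East}: #1→North 9·13=117, #2→South 3·4=12, #3→North 12·24=288, #4→East 9·11=99. Service 516; fixed 167; total 683.
No other subset beats 600.

Minimum total cost: 600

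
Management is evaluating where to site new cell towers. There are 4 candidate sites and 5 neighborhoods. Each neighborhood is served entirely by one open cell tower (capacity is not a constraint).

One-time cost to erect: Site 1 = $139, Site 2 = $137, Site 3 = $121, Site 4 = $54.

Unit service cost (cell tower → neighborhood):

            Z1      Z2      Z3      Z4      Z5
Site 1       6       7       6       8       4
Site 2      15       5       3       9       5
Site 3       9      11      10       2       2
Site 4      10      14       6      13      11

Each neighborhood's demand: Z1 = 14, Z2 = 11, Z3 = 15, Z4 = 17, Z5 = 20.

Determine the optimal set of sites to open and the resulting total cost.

Open Site 2 and Site 3; minimum total cost 558.

For any fixed open set, each neighborhood goes to its cheapest open site; total = fixed + service.
{Site 2, Site 3}: Z1→Site 3 9·14=126, Z2→Site 2 5·11=55, Z3→Site 2 3·15=45, Z4→Site 3 2·17=34, Z5→Site 3 2·20=40. Service 300; fixed 258; total 558.
{Site 1, Site 3}: service 325 + fixed 260 = 585
{Site 3, Site 4}: Z1→Site 3 9·14=126, Z2→Site 3 11·11=121, Z3→Site 4 6·15=90, Z4→Site 3 2·17=34, Z5→Site 3 2·20=40. Service 411; fixed 175; total 586.
{Site 1, Site 2, Site 3, Site 4}: Z1→Site 1 6·14=84, Z2→Site 2 5·11=55, Z3→Site 2 3·15=45, Z4→Site 3 2·17=34, Z5→Site 3 2·20=40. Service 258; fixed 451; total 709.
No other subset beats 558.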